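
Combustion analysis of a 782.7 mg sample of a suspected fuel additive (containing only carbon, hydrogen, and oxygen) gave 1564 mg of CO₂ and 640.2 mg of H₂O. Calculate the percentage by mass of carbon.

54.54%

mol C = 1.564 g CO₂ ÷ 44.009 g/mol = 0.035538 mol
mol H = 2 × 0.6402 g H₂O ÷ 18.015 g/mol = 0.071074 mol
mass O = 0.7827 − (0.42685 + 0.071643) = 0.28421 g → mol O = 0.28421 ÷ 15.999 = 0.017764 mol
mass % C = 0.42685 g ÷ 0.7827 g × 100%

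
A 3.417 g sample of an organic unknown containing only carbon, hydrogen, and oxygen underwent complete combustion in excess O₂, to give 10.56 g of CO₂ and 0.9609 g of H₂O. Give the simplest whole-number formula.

C9H4O

mol C = 10.56 g CO₂ ÷ 44.009 g/mol = 0.23995 mol
mol H = 2 × 0.9609 g H₂O ÷ 18.015 g/mol = 0.10668 mol
mass O = 3.417 − (2.8821 + 0.10753) = 0.42742 g → mol O = 0.42742 ÷ 15.999 = 0.026715 mol
Divide by the smallest (0.026715 mol): C 8.982, H 3.993, O 1.000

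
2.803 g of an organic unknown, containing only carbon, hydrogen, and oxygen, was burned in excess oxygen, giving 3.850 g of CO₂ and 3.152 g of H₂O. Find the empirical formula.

mol C = 3.850 g CO₂ ÷ 44.009 g/mol = 0.087482 mol
mol H = 2 × 3.152 g H₂O ÷ 18.015 g/mol = 0.34993 mol
mass O = 2.803 − (1.0507 + 0.35273) = 1.3995 g → mol O = 1.3995 ÷ 15.999 = 0.087476 mol
Divide by the smallest (0.087476 mol): C 1.000, H 4.000, O 1.000

CH4O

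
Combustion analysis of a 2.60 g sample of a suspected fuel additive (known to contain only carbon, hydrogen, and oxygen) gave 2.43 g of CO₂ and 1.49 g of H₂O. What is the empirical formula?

mol C = 2.43 g CO₂ ÷ 44.009 g/mol = 0.05522 mol
mol H = 2 × 1.49 g H₂O ÷ 18.015 g/mol = 0.1654 mol
mass O = 2.60 − (0.6632 + 0.1667) = 1.770 g → mol O = 1.770 ÷ 15.999 = 0.1106 mol
Divide by the smallest (0.05522 mol): C 1.000, H 2.996, O 2.004

CH3O2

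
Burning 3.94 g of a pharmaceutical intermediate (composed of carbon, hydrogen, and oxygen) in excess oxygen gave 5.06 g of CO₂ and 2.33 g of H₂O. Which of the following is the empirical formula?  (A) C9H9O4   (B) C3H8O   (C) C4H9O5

(C) C4H9O5

mol C = 5.06 g CO₂ ÷ 44.009 g/mol = 0.1150 mol
mol H = 2 × 2.33 g H₂O ÷ 18.015 g/mol = 0.2587 mol
mass O = 3.94 − (1.381 + 0.2607) = 2.298 g → mol O = 2.298 ÷ 15.999 = 0.1437 mol
Divide by the smallest (0.1150 mol): C 1.000, H 2.250, O 1.249
Multiplying each by 4 gives whole numbers: C 4.00, H 9.00, O 5.00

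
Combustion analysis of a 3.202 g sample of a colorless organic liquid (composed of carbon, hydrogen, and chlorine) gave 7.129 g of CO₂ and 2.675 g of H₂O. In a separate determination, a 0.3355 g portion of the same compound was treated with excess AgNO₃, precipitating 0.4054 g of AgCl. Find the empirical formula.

mol C = 7.129 g CO₂ ÷ 44.009 g/mol = 0.16199 mol
mol H = 2 × 2.675 g H₂O ÷ 18.015 g/mol = 0.29697 mol
From the AgCl data: mol Cl per gram of compound = (0.4054 ÷ 143.318) ÷ 0.3355 = 0.0084312 mol/g, so in the 3.202 g combustion sample mol Cl = 0.026997 mol
Divide by the smallest (0.026997 mol): C 6.000, H 11.000, Cl 1.000

C6H11Cl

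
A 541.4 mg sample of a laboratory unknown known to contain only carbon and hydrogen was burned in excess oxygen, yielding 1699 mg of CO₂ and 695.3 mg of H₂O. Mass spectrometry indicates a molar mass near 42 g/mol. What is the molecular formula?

mol C = 1.699 g CO₂ ÷ 44.009 g/mol = 0.038606 mol
mol H = 2 × 0.6953 g H₂O ÷ 18.015 g/mol = 0.077191 mol
Divide by the smallest (0.038606 mol): C 1.000, H 1.999
Empirical formula: CH2
Empirical-formula mass = 14.03 g/mol; 42 ÷ 14.03 ≈ 3, so the molecular formula is C3H6.

C3H6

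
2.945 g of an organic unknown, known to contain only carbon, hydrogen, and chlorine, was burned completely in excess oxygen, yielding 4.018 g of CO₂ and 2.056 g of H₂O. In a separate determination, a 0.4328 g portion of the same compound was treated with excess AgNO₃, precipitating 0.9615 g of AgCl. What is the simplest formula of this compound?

C2H5Cl

mol C = 4.018 g CO₂ ÷ 44.009 g/mol = 0.091300 mol
mol H = 2 × 2.056 g H₂O ÷ 18.015 g/mol = 0.22825 mol
From the AgCl data: mol Cl per gram of compound = (0.9615 ÷ 143.318) ÷ 0.4328 = 0.015501 mol/g, so in the 2.945 g combustion sample mol Cl = 0.045651 mol
Divide by the smallest (0.045651 mol): C 2.000, H 5.000, Cl 1.000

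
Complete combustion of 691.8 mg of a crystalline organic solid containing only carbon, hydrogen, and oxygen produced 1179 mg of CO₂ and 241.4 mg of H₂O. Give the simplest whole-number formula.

C5H5O4

mol C = 1.179 g CO₂ ÷ 44.009 g/mol = 0.026790 mol
mol H = 2 × 0.2414 g H₂O ÷ 18.015 g/mol = 0.026800 mol
mass O = 0.6918 − (0.32177 + 0.027014) = 0.34301 g → mol O = 0.34301 ÷ 15.999 = 0.021440 mol
Divide by the smallest (0.021440 mol): C 1.250, H 1.250, O 1.000
Multiplying each by 4 gives whole numbers: C 5.00, H 5.00, O 4.00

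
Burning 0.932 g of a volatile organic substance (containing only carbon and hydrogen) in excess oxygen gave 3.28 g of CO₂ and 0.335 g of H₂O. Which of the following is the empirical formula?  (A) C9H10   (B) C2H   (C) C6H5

(B) C2H

mol C = 3.28 g CO₂ ÷ 44.009 g/mol = 0.07453 mol
mol H = 2 × 0.335 g H₂O ÷ 18.015 g/mol = 0.03719 mol
Divide by the smallest (0.03719 mol): C 2.004, H 1.000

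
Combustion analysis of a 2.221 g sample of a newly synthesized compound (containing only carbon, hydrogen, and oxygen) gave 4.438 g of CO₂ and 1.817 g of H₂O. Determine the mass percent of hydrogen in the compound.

9.16%

mol C = 4.438 g CO₂ ÷ 44.009 g/mol = 0.10084 mol
mol H = 2 × 1.817 g H₂O ÷ 18.015 g/mol = 0.20172 mol
mass O = 2.221 − (1.2112 + 0.20333) = 0.80644 g → mol O = 0.80644 ÷ 15.999 = 0.050406 mol
mass % H = 0.20333 g ÷ 2.221 g × 100%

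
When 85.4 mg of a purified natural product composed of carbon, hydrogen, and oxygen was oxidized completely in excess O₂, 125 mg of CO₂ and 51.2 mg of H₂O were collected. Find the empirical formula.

CH2O

mol C = 0.125 g CO₂ ÷ 44.009 g/mol = 0.002840 mol
mol H = 2 × 0.0512 g H₂O ÷ 18.015 g/mol = 0.005684 mol
mass O = 0.0854 − (0.03412 + 0.005730) = 0.04556 g → mol O = 0.04556 ÷ 15.999 = 0.002847 mol
Divide by the smallest (0.002840 mol): C 1.000, H 2.001, O 1.002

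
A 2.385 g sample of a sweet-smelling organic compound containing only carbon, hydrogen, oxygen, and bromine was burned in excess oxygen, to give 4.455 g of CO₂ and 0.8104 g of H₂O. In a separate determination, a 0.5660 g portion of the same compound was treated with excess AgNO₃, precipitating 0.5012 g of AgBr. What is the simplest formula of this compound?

C9H8BrO

mol C = 4.455 g CO₂ ÷ 44.009 g/mol = 0.10123 mol
mol H = 2 × 0.8104 g H₂O ÷ 18.015 g/mol = 0.089969 mol
From the AgBr data: mol Br per gram of compound = (0.5012 ÷ 187.772) ÷ 0.5660 = 0.0047159 mol/g, so in the 2.385 g combustion sample mol Br = 0.011247 mol
mass O = 2.385 − (1.2159 + 0.090689 + 0.89871) = 0.17973 g → mol O = 0.17973 ÷ 15.999 = 0.011234 mol
Divide by the smallest (0.011234 mol): C 9.011, H 8.009, Br 1.001, O 1.000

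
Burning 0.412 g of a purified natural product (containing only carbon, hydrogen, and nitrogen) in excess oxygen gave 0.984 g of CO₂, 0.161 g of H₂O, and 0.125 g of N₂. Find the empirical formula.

mol C = 0.984 g CO₂ ÷ 44.009 g/mol = 0.02236 mol
mol H = 2 × 0.161 g H₂O ÷ 18.015 g/mol = 0.01787 mol
mol N = 2 × 0.125 g N₂ ÷ 28.014 g/mol = 0.008924 mol
Divide by the smallest (0.008924 mol): C 2.505, H 2.003, N 1.000
Multiplying each by 2 gives whole numbers: C 5.01, H 4.01, N 2.00

C5H4N2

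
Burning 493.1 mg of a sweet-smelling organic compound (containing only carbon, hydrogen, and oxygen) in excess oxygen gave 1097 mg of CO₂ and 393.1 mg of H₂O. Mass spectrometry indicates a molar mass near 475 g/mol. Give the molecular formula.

C24H42O9

mol C = 1.097 g CO₂ ÷ 44.009 g/mol = 0.024927 mol
mol H = 2 × 0.3931 g H₂O ÷ 18.015 g/mol = 0.043641 mol
mass O = 0.4931 − (0.29939 + 0.043991) = 0.14971 g → mol O = 0.14971 ÷ 15.999 = 0.0093577 mol
Divide by the smallest (0.0093577 mol): C 2.664, H 4.664, O 1.000
Multiplying each by 3 gives whole numbers: C 7.99, H 13.99, O 3.00
Empirical formula: C8H14O3
Empirical-formula mass = 158.20 g/mol; 475 ÷ 158.20 ≈ 3, so the molecular formula is C24H42O9.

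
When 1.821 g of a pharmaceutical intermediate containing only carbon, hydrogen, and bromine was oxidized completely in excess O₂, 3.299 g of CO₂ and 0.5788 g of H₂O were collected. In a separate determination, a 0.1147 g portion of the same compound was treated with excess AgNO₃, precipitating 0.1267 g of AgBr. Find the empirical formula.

mol C = 3.299 g CO₂ ÷ 44.009 g/mol = 0.074962 mol
mol H = 2 × 0.5788 g H₂O ÷ 18.015 g/mol = 0.064258 mol
From the AgBr data: mol Br per gram of compound = (0.1267 ÷ 187.772) ÷ 0.1147 = 0.0058828 mol/g, so in the 1.821 g combustion sample mol Br = 0.010713 mol
Divide by the smallest (0.010713 mol): C 6.998, H 5.998, Br 1.000

C7H6Br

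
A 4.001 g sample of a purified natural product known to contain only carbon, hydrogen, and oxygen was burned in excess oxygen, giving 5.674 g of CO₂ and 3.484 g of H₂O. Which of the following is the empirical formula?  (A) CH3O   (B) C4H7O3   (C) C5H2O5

mol C = 5.674 g CO₂ ÷ 44.009 g/mol = 0.12893 mol
mol H = 2 × 3.484 g H₂O ÷ 18.015 g/mol = 0.38679 mol
mass O = 4.001 − (1.5486 + 0.38988) = 2.0626 g → mol O = 2.0626 ÷ 15.999 = 0.12892 mol
Divide by the smallest (0.12892 mol): C 1.000, H 3.000, O 1.000

(A) CH3O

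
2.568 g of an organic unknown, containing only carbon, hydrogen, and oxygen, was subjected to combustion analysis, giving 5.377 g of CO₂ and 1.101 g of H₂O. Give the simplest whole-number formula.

mol C = 5.377 g CO₂ ÷ 44.009 g/mol = 0.12218 mol
mol H = 2 × 1.101 g H₂O ÷ 18.015 g/mol = 0.12223 mol
mass O = 2.568 − (1.4675 + 0.12321) = 0.97729 g → mol O = 0.97729 ÷ 15.999 = 0.061085 mol
Divide by the smallest (0.061085 mol): C 2.000, H 2.001, O 1.000

C2H2O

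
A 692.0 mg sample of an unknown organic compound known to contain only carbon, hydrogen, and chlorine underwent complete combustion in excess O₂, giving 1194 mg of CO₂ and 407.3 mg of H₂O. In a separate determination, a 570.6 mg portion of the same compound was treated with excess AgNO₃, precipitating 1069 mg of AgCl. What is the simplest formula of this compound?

mol C = 1.194 g CO₂ ÷ 44.009 g/mol = 0.027131 mol
mol H = 2 × 0.4073 g H₂O ÷ 18.015 g/mol = 0.045218 mol
From the AgCl data: mol Cl per gram of compound = (1.069 ÷ 143.318) ÷ 0.5706 = 0.013072 mol/g, so in the 0.6920 g combustion sample mol Cl = 0.0090459 mol
Divide by the smallest (0.0090459 mol): C 2.999, H 4.999, Cl 1.000

C3H5Cl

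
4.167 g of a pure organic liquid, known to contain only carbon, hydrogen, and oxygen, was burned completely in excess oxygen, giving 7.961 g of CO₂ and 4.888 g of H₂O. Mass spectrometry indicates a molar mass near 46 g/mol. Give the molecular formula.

mol C = 7.961 g CO₂ ÷ 44.009 g/mol = 0.18089 mol
mol H = 2 × 4.888 g H₂O ÷ 18.015 g/mol = 0.54266 mol
mass O = 4.167 − (2.1727 + 0.54700) = 1.4473 g → mol O = 1.4473 ÷ 15.999 = 0.090460 mol
Divide by the smallest (0.090460 mol): C 2.000, H 5.999, O 1.000
Empirical formula: C2H6O
Empirical-formula mass = 46.07 g/mol; 46 ÷ 46.07 ≈ 1, so the molecular formula is C2H6O.

C2H6O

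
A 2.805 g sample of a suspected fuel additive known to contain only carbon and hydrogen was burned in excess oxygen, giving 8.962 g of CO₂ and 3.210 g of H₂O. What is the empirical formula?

mol C = 8.962 g CO₂ ÷ 44.009 g/mol = 0.20364 mol
mol H = 2 × 3.210 g H₂O ÷ 18.015 g/mol = 0.35637 mol
Divide by the smallest (0.20364 mol): C 1.000, H 1.750
Multiplying each by 4 gives whole numbers: C 4.00, H 7.00

C4H7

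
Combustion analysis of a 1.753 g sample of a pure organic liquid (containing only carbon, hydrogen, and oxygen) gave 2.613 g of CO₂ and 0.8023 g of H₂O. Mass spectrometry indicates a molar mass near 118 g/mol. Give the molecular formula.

C4H6O4

mol C = 2.613 g CO₂ ÷ 44.009 g/mol = 0.059374 mol
mol H = 2 × 0.8023 g H₂O ÷ 18.015 g/mol = 0.089070 mol
mass O = 1.753 − (0.71314 + 0.089783) = 0.95007 g → mol O = 0.95007 ÷ 15.999 = 0.059383 mol
Divide by the smallest (0.059374 mol): C 1.000, H 1.500, O 1.000
Multiplying each by 2 gives whole numbers: C 2.00, H 3.00, O 2.00
Empirical formula: C2H3O2
Empirical-formula mass = 59.04 g/mol; 118 ÷ 59.04 ≈ 2, so the molecular formula is C4H6O4.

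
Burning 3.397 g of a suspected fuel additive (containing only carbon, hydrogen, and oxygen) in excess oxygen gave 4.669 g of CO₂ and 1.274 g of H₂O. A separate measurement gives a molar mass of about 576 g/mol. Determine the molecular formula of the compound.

C18H24O21

mol C = 4.669 g CO₂ ÷ 44.009 g/mol = 0.10609 mol
mol H = 2 × 1.274 g H₂O ÷ 18.015 g/mol = 0.14144 mol
mass O = 3.397 − (1.2743 + 0.14257) = 1.9802 g → mol O = 1.9802 ÷ 15.999 = 0.12377 mol
Divide by the smallest (0.10609 mol): C 1.000, H 1.333, O 1.167
Multiplying each by 6 gives whole numbers: C 6.00, H 8.00, O 7.00
Empirical formula: C6H8O7
Empirical-formula mass = 192.12 g/mol; 576 ÷ 192.12 ≈ 3, so the molecular formula is C18H24O21.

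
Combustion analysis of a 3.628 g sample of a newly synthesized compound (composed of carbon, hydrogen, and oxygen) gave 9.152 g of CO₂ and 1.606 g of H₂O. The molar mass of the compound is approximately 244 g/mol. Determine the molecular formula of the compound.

C14H12O4

mol C = 9.152 g CO₂ ÷ 44.009 g/mol = 0.20796 mol
mol H = 2 × 1.606 g H₂O ÷ 18.015 g/mol = 0.17830 mol
mass O = 3.628 − (2.4978 + 0.17972) = 0.95050 g → mol O = 0.95050 ÷ 15.999 = 0.059410 mol
Divide by the smallest (0.059410 mol): C 3.500, H 3.001, O 1.000
Multiplying each by 2 gives whole numbers: C 7.00, H 6.00, O 2.00
Empirical formula: C7H6O2
Empirical-formula mass = 122.12 g/mol; 244 ÷ 122.12 ≈ 2, so the molecular formula is C14H12O4.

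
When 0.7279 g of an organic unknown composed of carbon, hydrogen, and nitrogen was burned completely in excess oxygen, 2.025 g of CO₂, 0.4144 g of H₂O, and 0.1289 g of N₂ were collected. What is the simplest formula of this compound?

mol C = 2.025 g CO₂ ÷ 44.009 g/mol = 0.046013 mol
mol H = 2 × 0.4144 g H₂O ÷ 18.015 g/mol = 0.046006 mol
mol N = 2 × 0.1289 g N₂ ÷ 28.014 g/mol = 0.0092025 mol
Divide by the smallest (0.0092025 mol): C 5.000, H 4.999, N 1.000

C5H5N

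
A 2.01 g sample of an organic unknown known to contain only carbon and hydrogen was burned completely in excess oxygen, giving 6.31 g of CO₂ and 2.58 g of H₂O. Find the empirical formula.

mol C = 6.31 g CO₂ ÷ 44.009 g/mol = 0.1434 mol
mol H = 2 × 2.58 g H₂O ÷ 18.015 g/mol = 0.2864 mol
Divide by the smallest (0.1434 mol): C 1.000, H 1.998

CH2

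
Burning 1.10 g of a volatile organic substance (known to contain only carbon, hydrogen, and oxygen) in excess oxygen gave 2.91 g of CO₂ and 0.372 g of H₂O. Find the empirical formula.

C8H5O2

mol C = 2.91 g CO₂ ÷ 44.009 g/mol = 0.06612 mol
mol H = 2 × 0.372 g H₂O ÷ 18.015 g/mol = 0.04130 mol
mass O = 1.10 − (0.7942 + 0.04163) = 0.2642 g → mol O = 0.2642 ÷ 15.999 = 0.01651 mol
Divide by the smallest (0.01651 mol): C 4.005, H 2.501, O 1.000
Multiplying each by 2 gives whole numbers: C 8.01, H 5.00, O 2.00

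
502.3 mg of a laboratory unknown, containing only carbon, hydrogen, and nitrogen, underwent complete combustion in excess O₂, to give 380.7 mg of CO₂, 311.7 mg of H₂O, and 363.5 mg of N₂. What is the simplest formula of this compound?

mol C = 0.3807 g CO₂ ÷ 44.009 g/mol = 0.0086505 mol
mol H = 2 × 0.3117 g H₂O ÷ 18.015 g/mol = 0.034604 mol
mol N = 2 × 0.3635 g N₂ ÷ 28.014 g/mol = 0.025951 mol
Divide by the smallest (0.0086505 mol): C 1.000, H 4.000, N 3.000

CH4N3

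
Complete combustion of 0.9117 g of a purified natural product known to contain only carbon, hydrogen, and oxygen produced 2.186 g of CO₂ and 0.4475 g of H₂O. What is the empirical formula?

mol C = 2.186 g CO₂ ÷ 44.009 g/mol = 0.049672 mol
mol H = 2 × 0.4475 g H₂O ÷ 18.015 g/mol = 0.049681 mol
mass O = 0.9117 − (0.59661 + 0.050078) = 0.26502 g → mol O = 0.26502 ÷ 15.999 = 0.016565 mol
Divide by the smallest (0.016565 mol): C 2.999, H 2.999, O 1.000

C3H3O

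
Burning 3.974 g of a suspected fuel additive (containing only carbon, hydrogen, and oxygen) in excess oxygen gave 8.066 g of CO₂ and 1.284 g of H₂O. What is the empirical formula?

C9H7O5

mol C = 8.066 g CO₂ ÷ 44.009 g/mol = 0.18328 mol
mol H = 2 × 1.284 g H₂O ÷ 18.015 g/mol = 0.14255 mol
mass O = 3.974 − (2.2014 + 0.14369) = 1.6289 g → mol O = 1.6289 ÷ 15.999 = 0.10181 mol
Divide by the smallest (0.10181 mol): C 1.800, H 1.400, O 1.000
Multiplying each by 5 gives whole numbers: C 9.00, H 7.00, O 5.00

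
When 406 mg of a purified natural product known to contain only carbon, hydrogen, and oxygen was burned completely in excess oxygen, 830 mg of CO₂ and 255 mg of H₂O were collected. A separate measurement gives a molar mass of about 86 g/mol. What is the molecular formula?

mol C = 0.830 g CO₂ ÷ 44.009 g/mol = 0.01886 mol
mol H = 2 × 0.255 g H₂O ÷ 18.015 g/mol = 0.02831 mol
mass O = 0.406 − (0.2265 + 0.02854) = 0.1509 g → mol O = 0.1509 ÷ 15.999 = 0.009434 mol
Divide by the smallest (0.009434 mol): C 1.999, H 3.001, O 1.000
Empirical formula: C2H3O
Empirical-formula mass = 43.05 g/mol; 86 ÷ 43.05 ≈ 2, so the molecular formula is C4H6O2.

C4H6O2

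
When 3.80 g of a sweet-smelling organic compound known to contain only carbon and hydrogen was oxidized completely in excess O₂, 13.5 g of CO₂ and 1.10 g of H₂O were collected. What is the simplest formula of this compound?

C5H2

mol C = 13.5 g CO₂ ÷ 44.009 g/mol = 0.3068 mol
mol H = 2 × 1.10 g H₂O ÷ 18.015 g/mol = 0.1221 mol
Divide by the smallest (0.1221 mol): C 2.512, H 1.000
Multiplying each by 2 gives whole numbers: C 5.02, H 2.00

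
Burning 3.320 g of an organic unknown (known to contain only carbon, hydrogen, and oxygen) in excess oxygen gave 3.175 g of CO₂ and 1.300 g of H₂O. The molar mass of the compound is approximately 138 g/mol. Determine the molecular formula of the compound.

mol C = 3.175 g CO₂ ÷ 44.009 g/mol = 0.072144 mol
mol H = 2 × 1.300 g H₂O ÷ 18.015 g/mol = 0.14432 mol
mass O = 3.320 − (0.86653 + 0.14548) = 2.3080 g → mol O = 2.3080 ÷ 15.999 = 0.14426 mol
Divide by the smallest (0.072144 mol): C 1.000, H 2.000, O 2.000
Empirical formula: CH2O2
Empirical-formula mass = 46.02 g/mol; 138 ÷ 46.02 ≈ 3, so the molecular formula is C3H6O6.

C3H6O6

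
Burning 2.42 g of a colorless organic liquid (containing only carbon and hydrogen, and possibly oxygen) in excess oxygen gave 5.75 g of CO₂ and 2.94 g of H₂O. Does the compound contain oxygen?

mol C = 5.75 g CO₂ ÷ 44.009 g/mol = 0.1307 mol
mol H = 2 × 2.94 g H₂O ÷ 18.015 g/mol = 0.3264 mol
C and H account for only 1.898 g of the 2.42 g sample; the remaining 0.5217 g must be oxygen.

yes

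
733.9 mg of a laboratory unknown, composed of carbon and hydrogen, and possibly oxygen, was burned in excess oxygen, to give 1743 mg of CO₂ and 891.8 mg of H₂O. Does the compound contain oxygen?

yes

mol C = 1.743 g CO₂ ÷ 44.009 g/mol = 0.039606 mol
mol H = 2 × 0.8918 g H₂O ÷ 18.015 g/mol = 0.099006 mol
C and H account for only 0.57550 g of the 0.7339 g sample; the remaining 0.15840 g must be oxygen.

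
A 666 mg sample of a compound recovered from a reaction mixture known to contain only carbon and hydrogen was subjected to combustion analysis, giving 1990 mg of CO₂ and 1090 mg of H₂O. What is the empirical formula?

C3H8

mol C = 1.99 g CO₂ ÷ 44.009 g/mol = 0.04522 mol
mol H = 2 × 1.09 g H₂O ÷ 18.015 g/mol = 0.1210 mol
Divide by the smallest (0.04522 mol): C 1.000, H 2.676
Multiplying each by 3 gives whole numbers: C 3.00, H 8.03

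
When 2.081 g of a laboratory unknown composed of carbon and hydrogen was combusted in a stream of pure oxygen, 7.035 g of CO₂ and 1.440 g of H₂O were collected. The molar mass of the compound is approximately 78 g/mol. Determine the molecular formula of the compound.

C6H6

mol C = 7.035 g CO₂ ÷ 44.009 g/mol = 0.15985 mol
mol H = 2 × 1.440 g H₂O ÷ 18.015 g/mol = 0.15987 mol
Divide by the smallest (0.15985 mol): C 1.000, H 1.000
Empirical formula: CH
Empirical-formula mass = 13.02 g/mol; 78 ÷ 13.02 ≈ 6, so the molecular formula is C6H6.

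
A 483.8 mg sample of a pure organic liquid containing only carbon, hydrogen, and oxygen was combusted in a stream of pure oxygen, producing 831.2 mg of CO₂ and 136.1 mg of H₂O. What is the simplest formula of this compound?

C5H4O4

mol C = 0.8312 g CO₂ ÷ 44.009 g/mol = 0.018887 mol
mol H = 2 × 0.1361 g H₂O ÷ 18.015 g/mol = 0.015110 mol
mass O = 0.4838 − (0.22685 + 0.015231) = 0.24172 g → mol O = 0.24172 ÷ 15.999 = 0.015108 mol
Divide by the smallest (0.015108 mol): C 1.250, H 1.000, O 1.000
Multiplying each by 4 gives whole numbers: C 5.00, H 4.00, O 4.00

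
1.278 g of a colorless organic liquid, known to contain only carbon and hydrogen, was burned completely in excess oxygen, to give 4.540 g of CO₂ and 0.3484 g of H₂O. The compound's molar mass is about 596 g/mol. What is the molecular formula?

C48H18

mol C = 4.540 g CO₂ ÷ 44.009 g/mol = 0.10316 mol
mol H = 2 × 0.3484 g H₂O ÷ 18.015 g/mol = 0.038679 mol
Divide by the smallest (0.038679 mol): C 2.667, H 1.000
Multiplying each by 3 gives whole numbers: C 8.00, H 3.00
Empirical formula: C8H3
Empirical-formula mass = 99.11 g/mol; 596 ÷ 99.11 ≈ 6, so the molecular formula is C48H18.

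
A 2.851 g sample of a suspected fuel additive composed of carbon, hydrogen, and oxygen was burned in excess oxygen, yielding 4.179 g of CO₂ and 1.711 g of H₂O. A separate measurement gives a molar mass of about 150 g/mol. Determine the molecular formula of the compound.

C5H10O5

mol C = 4.179 g CO₂ ÷ 44.009 g/mol = 0.094958 mol
mol H = 2 × 1.711 g H₂O ÷ 18.015 g/mol = 0.18995 mol
mass O = 2.851 − (1.1405 + 0.19147) = 1.5190 g → mol O = 1.5190 ÷ 15.999 = 0.094943 mol
Divide by the smallest (0.094943 mol): C 1.000, H 2.001, O 1.000
Empirical formula: CH2O
Empirical-formula mass = 30.03 g/mol; 150 ÷ 30.03 ≈ 5, so the molecular formula is C5H10O5.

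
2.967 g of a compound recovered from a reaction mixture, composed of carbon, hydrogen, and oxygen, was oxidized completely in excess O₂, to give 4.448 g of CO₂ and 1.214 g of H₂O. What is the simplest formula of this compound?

mol C = 4.448 g CO₂ ÷ 44.009 g/mol = 0.10107 mol
mol H = 2 × 1.214 g H₂O ÷ 18.015 g/mol = 0.13478 mol
mass O = 2.967 − (1.2140 + 0.13585) = 1.6172 g → mol O = 1.6172 ÷ 15.999 = 0.10108 mol
Divide by the smallest (0.10107 mol): C 1.000, H 1.333, O 1.000
Multiplying each by 3 gives whole numbers: C 3.00, H 4.00, O 3.00

C3H4O3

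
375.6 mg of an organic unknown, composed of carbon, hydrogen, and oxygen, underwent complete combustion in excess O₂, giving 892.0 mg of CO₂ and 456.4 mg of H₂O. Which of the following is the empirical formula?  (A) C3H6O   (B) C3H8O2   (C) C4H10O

mol C = 0.8920 g CO₂ ÷ 44.009 g/mol = 0.020269 mol
mol H = 2 × 0.4564 g H₂O ÷ 18.015 g/mol = 0.050669 mol
mass O = 0.3756 − (0.24345 + 0.051074) = 0.081080 g → mol O = 0.081080 ÷ 15.999 = 0.0050678 mol
Divide by the smallest (0.0050678 mol): C 3.999, H 9.998, O 1.000

(C) C4H10O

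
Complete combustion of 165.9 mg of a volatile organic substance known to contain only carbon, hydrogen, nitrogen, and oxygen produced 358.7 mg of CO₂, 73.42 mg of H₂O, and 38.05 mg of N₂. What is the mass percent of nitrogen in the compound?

mol C = 0.3587 g CO₂ ÷ 44.009 g/mol = 0.0081506 mol
mol H = 2 × 0.07342 g H₂O ÷ 18.015 g/mol = 0.0081510 mol
mol N = 2 × 0.03805 g N₂ ÷ 28.014 g/mol = 0.0027165 mol
mass O = 0.1659 − (0.097897 + 0.0082162 + 0.038050) = 0.021737 g → mol O = 0.021737 ÷ 15.999 = 0.0013586 mol
mass % N = 0.038050 g ÷ 0.1659 g × 100%

22.94%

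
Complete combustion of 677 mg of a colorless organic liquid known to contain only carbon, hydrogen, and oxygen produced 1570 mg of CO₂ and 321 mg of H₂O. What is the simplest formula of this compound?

C8H8O3

mol C = 1.57 g CO₂ ÷ 44.009 g/mol = 0.03567 mol
mol H = 2 × 0.321 g H₂O ÷ 18.015 g/mol = 0.03564 mol
mass O = 0.677 − (0.4285 + 0.03592) = 0.2126 g → mol O = 0.2126 ÷ 15.999 = 0.01329 mol
Divide by the smallest (0.01329 mol): C 2.685, H 2.682, O 1.000
Multiplying each by 3 gives whole numbers: C 8.05, H 8.05, O 3.00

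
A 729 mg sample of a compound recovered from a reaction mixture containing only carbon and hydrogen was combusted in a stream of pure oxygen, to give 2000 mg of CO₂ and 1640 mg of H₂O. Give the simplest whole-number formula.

CH4

mol C = 2.00 g CO₂ ÷ 44.009 g/mol = 0.04545 mol
mol H = 2 × 1.64 g H₂O ÷ 18.015 g/mol = 0.1821 mol
Divide by the smallest (0.04545 mol): C 1.000, H 4.006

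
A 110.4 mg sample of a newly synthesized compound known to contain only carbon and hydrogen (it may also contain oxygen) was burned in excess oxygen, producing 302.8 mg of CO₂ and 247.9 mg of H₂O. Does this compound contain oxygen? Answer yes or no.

mol C = 0.3028 g CO₂ ÷ 44.009 g/mol = 0.0068804 mol
mol H = 2 × 0.2479 g H₂O ÷ 18.015 g/mol = 0.027522 mol
C and H together account for 0.11038 g — essentially the entire 0.1104 g sample — so the compound contains no oxygen.

no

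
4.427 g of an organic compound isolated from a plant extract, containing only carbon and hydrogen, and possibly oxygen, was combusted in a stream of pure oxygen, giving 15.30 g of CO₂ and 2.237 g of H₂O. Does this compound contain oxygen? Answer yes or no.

mol C = 15.30 g CO₂ ÷ 44.009 g/mol = 0.34766 mol
mol H = 2 × 2.237 g H₂O ÷ 18.015 g/mol = 0.24835 mol
C and H together account for 4.4260 g — essentially the entire 4.427 g sample — so the compound contains no oxygen.

no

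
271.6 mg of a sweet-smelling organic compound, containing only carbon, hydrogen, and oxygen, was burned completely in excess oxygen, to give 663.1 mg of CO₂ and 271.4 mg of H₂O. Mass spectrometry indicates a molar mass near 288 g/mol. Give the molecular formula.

mol C = 0.6631 g CO₂ ÷ 44.009 g/mol = 0.015067 mol
mol H = 2 × 0.2714 g H₂O ÷ 18.015 g/mol = 0.030130 mol
mass O = 0.2716 − (0.18097 + 0.030371) = 0.060254 g → mol O = 0.060254 ÷ 15.999 = 0.0037661 mol
Divide by the smallest (0.0037661 mol): C 4.001, H 8.000, O 1.000
Empirical formula: C4H8O
Empirical-formula mass = 72.11 g/mol; 288 ÷ 72.11 ≈ 4, so the molecular formula is C16H32O4.

C16H32O4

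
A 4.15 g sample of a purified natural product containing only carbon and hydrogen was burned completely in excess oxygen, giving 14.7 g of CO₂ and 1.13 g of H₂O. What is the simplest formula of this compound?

C8H3

mol C = 14.7 g CO₂ ÷ 44.009 g/mol = 0.3340 mol
mol H = 2 × 1.13 g H₂O ÷ 18.015 g/mol = 0.1255 mol
Divide by the smallest (0.1255 mol): C 2.663, H 1.000
Multiplying each by 3 gives whole numbers: C 7.99, H 3.00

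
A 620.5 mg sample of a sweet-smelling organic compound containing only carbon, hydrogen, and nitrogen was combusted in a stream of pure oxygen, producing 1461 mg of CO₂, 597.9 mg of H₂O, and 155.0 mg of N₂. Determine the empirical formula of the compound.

C3H6N

mol C = 1.461 g CO₂ ÷ 44.009 g/mol = 0.033198 mol
mol H = 2 × 0.5979 g H₂O ÷ 18.015 g/mol = 0.066378 mol
mol N = 2 × 0.1550 g N₂ ÷ 28.014 g/mol = 0.011066 mol
Divide by the smallest (0.011066 mol): C 3.000, H 5.998, N 1.000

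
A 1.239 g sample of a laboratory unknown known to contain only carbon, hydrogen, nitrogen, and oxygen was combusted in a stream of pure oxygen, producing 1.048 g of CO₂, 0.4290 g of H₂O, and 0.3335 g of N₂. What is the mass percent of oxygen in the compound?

mol C = 1.048 g CO₂ ÷ 44.009 g/mol = 0.023813 mol
mol H = 2 × 0.4290 g H₂O ÷ 18.015 g/mol = 0.047627 mol
mol N = 2 × 0.3335 g N₂ ÷ 28.014 g/mol = 0.023810 mol
mass O = 1.239 − (0.28602 + 0.048008 + 0.33350) = 0.57147 g → mol O = 0.57147 ÷ 15.999 = 0.035719 mol
mass % O = 0.57147 g ÷ 1.239 g × 100%

46.12%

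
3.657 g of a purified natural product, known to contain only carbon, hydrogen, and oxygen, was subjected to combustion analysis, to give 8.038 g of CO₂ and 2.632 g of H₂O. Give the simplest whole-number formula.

mol C = 8.038 g CO₂ ÷ 44.009 g/mol = 0.18264 mol
mol H = 2 × 2.632 g H₂O ÷ 18.015 g/mol = 0.29220 mol
mass O = 3.657 − (2.1937 + 0.29454) = 1.1687 g → mol O = 1.1687 ÷ 15.999 = 0.073049 mol
Divide by the smallest (0.073049 mol): C 2.500, H 4.000, O 1.000
Multiplying each by 2 gives whole numbers: C 5.00, H 8.00, O 2.00

C5H8O2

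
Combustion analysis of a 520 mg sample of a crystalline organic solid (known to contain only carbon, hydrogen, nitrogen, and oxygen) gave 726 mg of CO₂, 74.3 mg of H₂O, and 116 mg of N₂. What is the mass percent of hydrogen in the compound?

1.6%

mol C = 0.726 g CO₂ ÷ 44.009 g/mol = 0.01650 mol
mol H = 2 × 0.0743 g H₂O ÷ 18.015 g/mol = 0.008249 mol
mol N = 2 × 0.116 g N₂ ÷ 28.014 g/mol = 0.008282 mol
mass O = 0.520 − (0.1981 + 0.008315 + 0.1160) = 0.1975 g → mol O = 0.1975 ÷ 15.999 = 0.01235 mol
mass % H = 0.008315 g ÷ 0.520 g × 100%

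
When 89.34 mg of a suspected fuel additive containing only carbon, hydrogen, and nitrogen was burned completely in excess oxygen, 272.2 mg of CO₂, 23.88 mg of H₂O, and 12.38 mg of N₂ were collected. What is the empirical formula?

C7H3N

mol C = 0.2722 g CO₂ ÷ 44.009 g/mol = 0.0061851 mol
mol H = 2 × 0.02388 g H₂O ÷ 18.015 g/mol = 0.0026511 mol
mol N = 2 × 0.01238 g N₂ ÷ 28.014 g/mol = 0.00088384 mol
Divide by the smallest (0.00088384 mol): C 6.998, H 3.000, N 1.000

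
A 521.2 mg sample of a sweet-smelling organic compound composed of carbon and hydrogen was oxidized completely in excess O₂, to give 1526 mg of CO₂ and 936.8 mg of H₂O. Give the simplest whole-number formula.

CH3

mol C = 1.526 g CO₂ ÷ 44.009 g/mol = 0.034675 mol
mol H = 2 × 0.9368 g H₂O ÷ 18.015 g/mol = 0.10400 mol
Divide by the smallest (0.034675 mol): C 1.000, H 2.999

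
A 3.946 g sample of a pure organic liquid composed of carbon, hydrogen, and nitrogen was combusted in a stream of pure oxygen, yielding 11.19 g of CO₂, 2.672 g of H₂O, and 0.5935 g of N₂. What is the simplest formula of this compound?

C6H7N

mol C = 11.19 g CO₂ ÷ 44.009 g/mol = 0.25427 mol
mol H = 2 × 2.672 g H₂O ÷ 18.015 g/mol = 0.29664 mol
mol N = 2 × 0.5935 g N₂ ÷ 28.014 g/mol = 0.042372 mol
Divide by the smallest (0.042372 mol): C 6.001, H 7.001, N 1.000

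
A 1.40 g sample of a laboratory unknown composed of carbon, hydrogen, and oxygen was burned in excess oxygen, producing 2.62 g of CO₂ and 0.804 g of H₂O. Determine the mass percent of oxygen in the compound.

mol C = 2.62 g CO₂ ÷ 44.009 g/mol = 0.05953 mol
mol H = 2 × 0.804 g H₂O ÷ 18.015 g/mol = 0.08926 mol
mass O = 1.40 − (0.7151 + 0.08997) = 0.5950 g → mol O = 0.5950 ÷ 15.999 = 0.03719 mol
mass % O = 0.5950 g ÷ 1.40 g × 100%

42.5%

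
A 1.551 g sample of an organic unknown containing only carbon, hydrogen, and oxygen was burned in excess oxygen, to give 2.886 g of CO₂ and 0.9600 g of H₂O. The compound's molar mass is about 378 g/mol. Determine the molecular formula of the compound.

mol C = 2.886 g CO₂ ÷ 44.009 g/mol = 0.065577 mol
mol H = 2 × 0.9600 g H₂O ÷ 18.015 g/mol = 0.10658 mol
mass O = 1.551 − (0.78765 + 0.10743) = 0.65592 g → mol O = 0.65592 ÷ 15.999 = 0.040997 mol
Divide by the smallest (0.040997 mol): C 1.600, H 2.600, O 1.000
Multiplying each by 5 gives whole numbers: C 8.00, H 13.00, O 5.00
Empirical formula: C8H13O5
Empirical-formula mass = 189.19 g/mol; 378 ÷ 189.19 ≈ 2, so the molecular formula is C16H26O10.

C16H26O10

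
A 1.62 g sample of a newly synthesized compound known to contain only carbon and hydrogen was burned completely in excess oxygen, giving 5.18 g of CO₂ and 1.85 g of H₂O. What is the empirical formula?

C4H7

mol C = 5.18 g CO₂ ÷ 44.009 g/mol = 0.1177 mol
mol H = 2 × 1.85 g H₂O ÷ 18.015 g/mol = 0.2054 mol
Divide by the smallest (0.1177 mol): C 1.000, H 1.745
Multiplying each by 4 gives whole numbers: C 4.00, H 6.98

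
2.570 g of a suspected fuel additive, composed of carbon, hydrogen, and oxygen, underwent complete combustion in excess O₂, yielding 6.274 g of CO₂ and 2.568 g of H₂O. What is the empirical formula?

mol C = 6.274 g CO₂ ÷ 44.009 g/mol = 0.14256 mol
mol H = 2 × 2.568 g H₂O ÷ 18.015 g/mol = 0.28510 mol
mass O = 2.570 − (1.7123 + 0.28738) = 0.57031 g → mol O = 0.57031 ÷ 15.999 = 0.035647 mol
Divide by the smallest (0.035647 mol): C 3.999, H 7.998, O 1.000

C4H8O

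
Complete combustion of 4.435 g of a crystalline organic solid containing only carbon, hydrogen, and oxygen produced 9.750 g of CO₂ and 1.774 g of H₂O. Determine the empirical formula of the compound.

C9H8O4

mol C = 9.750 g CO₂ ÷ 44.009 g/mol = 0.22155 mol
mol H = 2 × 1.774 g H₂O ÷ 18.015 g/mol = 0.19695 mol
mass O = 4.435 − (2.6610 + 0.19852) = 1.5755 g → mol O = 1.5755 ÷ 15.999 = 0.098474 mol
Divide by the smallest (0.098474 mol): C 2.250, H 2.000, O 1.000
Multiplying each by 4 gives whole numbers: C 9.00, H 8.00, O 4.00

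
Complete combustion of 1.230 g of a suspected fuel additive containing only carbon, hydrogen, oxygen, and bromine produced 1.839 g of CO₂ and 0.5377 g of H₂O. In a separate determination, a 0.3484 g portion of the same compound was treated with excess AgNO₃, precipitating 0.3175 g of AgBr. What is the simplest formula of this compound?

C7H10BrO2

mol C = 1.839 g CO₂ ÷ 44.009 g/mol = 0.041787 mol
mol H = 2 × 0.5377 g H₂O ÷ 18.015 g/mol = 0.059695 mol
From the AgBr data: mol Br per gram of compound = (0.3175 ÷ 187.772) ÷ 0.3484 = 0.0048533 mol/g, so in the 1.230 g combustion sample mol Br = 0.0059695 mol
mass O = 1.230 − (0.50190 + 0.060172 + 0.47699) = 0.19094 g → mol O = 0.19094 ÷ 15.999 = 0.011934 mol
Divide by the smallest (0.0059695 mol): C 7.000, H 10.000, Br 1.000, O 1.999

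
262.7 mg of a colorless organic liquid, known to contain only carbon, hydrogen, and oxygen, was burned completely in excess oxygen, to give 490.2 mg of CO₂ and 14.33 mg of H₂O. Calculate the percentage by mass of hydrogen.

mol C = 0.4902 g CO₂ ÷ 44.009 g/mol = 0.011139 mol
mol H = 2 × 0.01433 g H₂O ÷ 18.015 g/mol = 0.0015909 mol
mass O = 0.2627 − (0.13379 + 0.0016036) = 0.12731 g → mol O = 0.12731 ÷ 15.999 = 0.0079574 mol
mass % H = 0.0016036 g ÷ 0.2627 g × 100%

0.61%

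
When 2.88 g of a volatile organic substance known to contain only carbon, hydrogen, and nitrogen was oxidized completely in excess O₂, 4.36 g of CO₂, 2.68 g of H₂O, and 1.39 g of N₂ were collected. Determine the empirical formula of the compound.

mol C = 4.36 g CO₂ ÷ 44.009 g/mol = 0.09907 mol
mol H = 2 × 2.68 g H₂O ÷ 18.015 g/mol = 0.2975 mol
mol N = 2 × 1.39 g N₂ ÷ 28.014 g/mol = 0.09924 mol
Divide by the smallest (0.09907 mol): C 1.000, H 3.003, N 1.002

CH3N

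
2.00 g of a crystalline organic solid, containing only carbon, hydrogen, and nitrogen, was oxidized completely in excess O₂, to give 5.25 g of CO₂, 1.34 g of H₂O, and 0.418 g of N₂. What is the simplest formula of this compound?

C4H5N

mol C = 5.25 g CO₂ ÷ 44.009 g/mol = 0.1193 mol
mol H = 2 × 1.34 g H₂O ÷ 18.015 g/mol = 0.1488 mol
mol N = 2 × 0.418 g N₂ ÷ 28.014 g/mol = 0.02984 mol
Divide by the smallest (0.02984 mol): C 3.997, H 4.985, N 1.000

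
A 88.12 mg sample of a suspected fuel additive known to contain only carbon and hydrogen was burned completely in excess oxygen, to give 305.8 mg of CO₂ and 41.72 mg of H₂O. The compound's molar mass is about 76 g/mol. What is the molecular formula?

C6H4

mol C = 0.3058 g CO₂ ÷ 44.009 g/mol = 0.0069486 mol
mol H = 2 × 0.04172 g H₂O ÷ 18.015 g/mol = 0.0046317 mol
Divide by the smallest (0.0046317 mol): C 1.500, H 1.000
Multiplying each by 2 gives whole numbers: C 3.00, H 2.00
Empirical formula: C3H2
Empirical-formula mass = 38.05 g/mol; 76 ÷ 38.05 ≈ 2, so the molecular formula is C6H4.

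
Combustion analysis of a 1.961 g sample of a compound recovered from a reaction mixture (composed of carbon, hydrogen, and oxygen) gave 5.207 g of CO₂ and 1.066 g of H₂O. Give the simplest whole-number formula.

C9H9O2

mol C = 5.207 g CO₂ ÷ 44.009 g/mol = 0.11832 mol
mol H = 2 × 1.066 g H₂O ÷ 18.015 g/mol = 0.11835 mol
mass O = 1.961 − (1.4211 + 0.11929) = 0.42061 g → mol O = 0.42061 ÷ 15.999 = 0.026289 mol
Divide by the smallest (0.026289 mol): C 4.501, H 4.502, O 1.000
Multiplying each by 2 gives whole numbers: C 9.00, H 9.00, O 2.00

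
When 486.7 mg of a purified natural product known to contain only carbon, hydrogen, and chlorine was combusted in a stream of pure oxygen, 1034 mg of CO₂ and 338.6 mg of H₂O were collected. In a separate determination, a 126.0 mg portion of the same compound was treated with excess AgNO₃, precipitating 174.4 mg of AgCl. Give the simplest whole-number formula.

C5H8Cl

mol C = 1.034 g CO₂ ÷ 44.009 g/mol = 0.023495 mol
mol H = 2 × 0.3386 g H₂O ÷ 18.015 g/mol = 0.037591 mol
From the AgCl data: mol Cl per gram of compound = (0.1744 ÷ 143.318) ÷ 0.1260 = 0.0096577 mol/g, so in the 0.4867 g combustion sample mol Cl = 0.0047004 mol
Divide by the smallest (0.0047004 mol): C 4.999, H 7.997, Cl 1.000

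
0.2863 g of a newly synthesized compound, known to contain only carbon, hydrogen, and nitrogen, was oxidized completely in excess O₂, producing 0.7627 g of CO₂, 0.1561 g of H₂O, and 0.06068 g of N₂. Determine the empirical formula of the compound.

C4H4N

mol C = 0.7627 g CO₂ ÷ 44.009 g/mol = 0.017331 mol
mol H = 2 × 0.1561 g H₂O ÷ 18.015 g/mol = 0.017330 mol
mol N = 2 × 0.06068 g N₂ ÷ 28.014 g/mol = 0.0043321 mol
Divide by the smallest (0.0043321 mol): C 4.000, H 4.000, N 1.000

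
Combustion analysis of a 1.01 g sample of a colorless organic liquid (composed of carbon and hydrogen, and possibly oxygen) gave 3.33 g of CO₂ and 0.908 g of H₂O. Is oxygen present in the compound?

no

mol C = 3.33 g CO₂ ÷ 44.009 g/mol = 0.07567 mol
mol H = 2 × 0.908 g H₂O ÷ 18.015 g/mol = 0.1008 mol
C and H together account for 1.010 g — essentially the entire 1.01 g sample — so the compound contains no oxygen.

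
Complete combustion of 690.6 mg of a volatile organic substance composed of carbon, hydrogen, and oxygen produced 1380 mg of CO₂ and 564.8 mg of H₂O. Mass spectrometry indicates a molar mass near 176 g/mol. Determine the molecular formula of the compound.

C8H16O4

mol C = 1.380 g CO₂ ÷ 44.009 g/mol = 0.031357 mol
mol H = 2 × 0.5648 g H₂O ÷ 18.015 g/mol = 0.062703 mol
mass O = 0.6906 − (0.37663 + 0.063205) = 0.25076 g → mol O = 0.25076 ÷ 15.999 = 0.015674 mol
Divide by the smallest (0.015674 mol): C 2.001, H 4.001, O 1.000
Empirical formula: C2H4O
Empirical-formula mass = 44.05 g/mol; 176 ÷ 44.05 ≈ 4, so the molecular formula is C8H16O4.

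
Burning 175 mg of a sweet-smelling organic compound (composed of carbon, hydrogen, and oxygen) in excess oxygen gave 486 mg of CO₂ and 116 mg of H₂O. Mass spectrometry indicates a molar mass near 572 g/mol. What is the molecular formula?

C36H42O6

mol C = 0.486 g CO₂ ÷ 44.009 g/mol = 0.01104 mol
mol H = 2 × 0.116 g H₂O ÷ 18.015 g/mol = 0.01288 mol
mass O = 0.175 − (0.1326 + 0.01298) = 0.02938 g → mol O = 0.02938 ÷ 15.999 = 0.001836 mol
Divide by the smallest (0.001836 mol): C 6.014, H 7.013, O 1.000
Empirical formula: C6H7O
Empirical-formula mass = 95.12 g/mol; 572 ÷ 95.12 ≈ 6, so the molecular formula is C36H42O6.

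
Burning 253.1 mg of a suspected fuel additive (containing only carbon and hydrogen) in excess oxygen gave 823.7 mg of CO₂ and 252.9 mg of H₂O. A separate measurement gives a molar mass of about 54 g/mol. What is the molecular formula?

mol C = 0.8237 g CO₂ ÷ 44.009 g/mol = 0.018717 mol
mol H = 2 × 0.2529 g H₂O ÷ 18.015 g/mol = 0.028077 mol
Divide by the smallest (0.018717 mol): C 1.000, H 1.500
Multiplying each by 2 gives whole numbers: C 2.00, H 3.00
Empirical formula: C2H3
Empirical-formula mass = 27.05 g/mol; 54 ÷ 27.05 ≈ 2, so the molecular formula is C4H6.

C4H6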